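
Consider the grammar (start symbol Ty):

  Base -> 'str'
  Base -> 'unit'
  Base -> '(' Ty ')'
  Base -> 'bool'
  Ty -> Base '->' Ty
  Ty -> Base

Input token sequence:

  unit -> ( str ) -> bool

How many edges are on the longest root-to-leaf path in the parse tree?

[Ty [Base unit] -> [Ty [Base ( [Ty [Base str]] )] -> [Ty [Base bool]]]]

5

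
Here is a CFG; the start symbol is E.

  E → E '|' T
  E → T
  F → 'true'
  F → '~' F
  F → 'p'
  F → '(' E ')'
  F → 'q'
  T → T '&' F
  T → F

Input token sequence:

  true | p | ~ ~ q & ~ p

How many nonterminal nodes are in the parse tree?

[E [E [E [T [F true]]] | [T [F p]]] | [T [T [F ~ [F ~ [F q]]]] & [F ~ [F p]]]]

14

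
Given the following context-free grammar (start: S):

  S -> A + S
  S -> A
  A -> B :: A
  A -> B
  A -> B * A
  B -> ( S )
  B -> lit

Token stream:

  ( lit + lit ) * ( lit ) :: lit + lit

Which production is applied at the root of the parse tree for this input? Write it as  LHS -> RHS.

S -> A + S

[S [A [B ( [S [A [B lit]] + [S [A [B lit]]]] )] * [A [B ( [S [A [B lit]]] )] :: [A [B lit]]]] + [S [A [B lit]]]]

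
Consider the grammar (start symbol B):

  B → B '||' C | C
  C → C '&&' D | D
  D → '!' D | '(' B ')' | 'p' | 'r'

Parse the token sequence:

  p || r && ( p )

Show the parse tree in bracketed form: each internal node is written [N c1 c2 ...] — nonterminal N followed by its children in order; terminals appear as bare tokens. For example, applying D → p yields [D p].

B
B || C
C || C
D || C
p || C
p || C && D
p || D && D
p || r && D
p || r && ( B )
p || r && ( C )
p || r && ( D )
p || r && ( p )

[B [B [C [D p]]] || [C [C [D r]] && [D ( [B [C [D p]]] )]]]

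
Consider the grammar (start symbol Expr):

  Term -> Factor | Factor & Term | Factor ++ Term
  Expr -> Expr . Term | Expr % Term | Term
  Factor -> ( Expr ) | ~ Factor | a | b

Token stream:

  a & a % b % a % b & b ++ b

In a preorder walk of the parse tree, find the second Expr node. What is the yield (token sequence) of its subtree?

[Expr [Expr [Expr [Expr [Term [Factor a] & [Term [Factor a]]]] % [Term [Factor b]]] % [Term [Factor a]]] % [Term [Factor b] & [Term [Factor b] ++ [Term [Factor b]]]]]

a & a % b % a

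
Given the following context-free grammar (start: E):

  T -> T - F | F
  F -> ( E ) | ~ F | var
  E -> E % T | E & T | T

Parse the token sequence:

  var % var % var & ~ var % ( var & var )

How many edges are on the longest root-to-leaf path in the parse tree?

[E [E [E [E [E [T [F var]]] % [T [F var]]] % [T [F var]]] & [T [F ~ [F var]]]] % [T [F ( [E [E [T [F var]]] & [T [F var]]] )]]]

7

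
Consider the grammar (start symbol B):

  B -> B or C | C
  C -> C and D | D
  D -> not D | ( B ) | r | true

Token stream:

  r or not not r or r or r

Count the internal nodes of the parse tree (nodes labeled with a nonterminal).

[B [B [B [B [C [D r]]] or [C [D not [D not [D r]]]]] or [C [D r]]] or [C [D r]]]

14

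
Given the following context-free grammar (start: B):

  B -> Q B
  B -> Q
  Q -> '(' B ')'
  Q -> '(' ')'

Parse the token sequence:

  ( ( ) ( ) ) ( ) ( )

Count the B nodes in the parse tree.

[B [Q ( [B [Q ( )] [B [Q ( )]]] )] [B [Q ( )] [B [Q ( )]]]]

5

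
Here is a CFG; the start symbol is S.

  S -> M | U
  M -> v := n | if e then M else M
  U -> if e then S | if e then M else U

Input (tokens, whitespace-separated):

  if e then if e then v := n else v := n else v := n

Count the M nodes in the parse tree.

[S [M if e then [M if e then [M v := n] else [M v := n]] else [M v := n]]]

5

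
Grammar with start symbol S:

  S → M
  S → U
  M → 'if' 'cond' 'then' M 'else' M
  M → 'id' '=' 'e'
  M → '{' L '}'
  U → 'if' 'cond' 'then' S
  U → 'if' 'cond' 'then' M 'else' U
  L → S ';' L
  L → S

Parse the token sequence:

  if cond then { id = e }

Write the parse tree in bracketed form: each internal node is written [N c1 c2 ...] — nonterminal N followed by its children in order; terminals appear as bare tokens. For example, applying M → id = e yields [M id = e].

[S [U if cond then [S [M { [L [S [M id = e]]] }]]]]

S
U
if cond then S
if cond then M
if cond then { L }
if cond then { S }
if cond then { M }
if cond then { id = e }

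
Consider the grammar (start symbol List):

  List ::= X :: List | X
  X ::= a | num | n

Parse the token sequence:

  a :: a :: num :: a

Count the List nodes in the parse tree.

[List [X a] :: [List [X a] :: [List [X num] :: [List [X a]]]]]

4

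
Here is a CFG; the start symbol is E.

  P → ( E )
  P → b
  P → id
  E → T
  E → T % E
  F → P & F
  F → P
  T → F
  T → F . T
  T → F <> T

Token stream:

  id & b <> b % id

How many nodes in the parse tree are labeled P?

[E [T [F [P id] & [F [P b]]] <> [T [F [P b]]]] % [E [T [F [P id]]]]]

4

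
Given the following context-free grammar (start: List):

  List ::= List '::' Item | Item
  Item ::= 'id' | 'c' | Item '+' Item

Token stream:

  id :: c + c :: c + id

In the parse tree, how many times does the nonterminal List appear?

3

[List [List [List [Item id]] :: [Item [Item c] + [Item c]]] :: [Item [Item c] + [Item id]]]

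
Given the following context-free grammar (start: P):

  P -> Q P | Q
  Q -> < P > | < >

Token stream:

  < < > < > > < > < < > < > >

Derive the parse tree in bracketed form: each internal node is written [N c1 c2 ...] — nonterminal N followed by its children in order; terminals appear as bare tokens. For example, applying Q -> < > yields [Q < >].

[P [Q < [P [Q < >] [P [Q < >]]] >] [P [Q < >] [P [Q < [P [Q < >] [P [Q < >]]] >]]]]

P
Q P
< P > P
< Q P > P
< < > P > P
< < > Q > P
< < > < > > P
< < > < > > Q P
< < > < > > < > P
< < > < > > < > Q
< < > < > > < > < P >
< < > < > > < > < Q P >
< < > < > > < > < < > P >
< < > < > > < > < < > Q >
< < > < > > < > < < > < > >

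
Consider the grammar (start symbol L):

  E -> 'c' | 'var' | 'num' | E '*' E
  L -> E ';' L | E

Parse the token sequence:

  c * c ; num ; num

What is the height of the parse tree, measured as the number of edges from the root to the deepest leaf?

4

[L [E [E c] * [E c]] ; [L [E num] ; [L [E num]]]]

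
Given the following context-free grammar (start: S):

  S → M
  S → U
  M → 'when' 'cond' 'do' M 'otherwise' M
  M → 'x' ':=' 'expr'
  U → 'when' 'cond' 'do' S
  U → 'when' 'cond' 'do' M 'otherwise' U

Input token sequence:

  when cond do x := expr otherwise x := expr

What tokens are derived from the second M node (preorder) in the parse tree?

x := expr

[S [M when cond do [M x := expr] otherwise [M x := expr]]]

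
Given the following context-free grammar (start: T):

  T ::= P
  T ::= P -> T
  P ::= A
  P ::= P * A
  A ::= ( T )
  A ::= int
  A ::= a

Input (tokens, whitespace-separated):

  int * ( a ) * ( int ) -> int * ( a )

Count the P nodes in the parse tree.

8

[T [P [P [P [A int]] * [A ( [T [P [A a]]] )]] * [A ( [T [P [A int]]] )]] -> [T [P [P [A int]] * [A ( [T [P [A a]]] )]]]]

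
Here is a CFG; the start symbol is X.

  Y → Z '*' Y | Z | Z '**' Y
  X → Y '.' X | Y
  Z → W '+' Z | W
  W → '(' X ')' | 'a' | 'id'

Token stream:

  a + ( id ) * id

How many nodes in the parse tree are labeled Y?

3

[X [Y [Z [W a] + [Z [W ( [X [Y [Z [W id]]]] )]]] * [Y [Z [W id]]]]]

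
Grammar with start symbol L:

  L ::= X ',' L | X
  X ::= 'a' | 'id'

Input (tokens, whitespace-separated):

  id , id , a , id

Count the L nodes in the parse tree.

4

[L [X id] , [L [X id] , [L [X a] , [L [X id]]]]]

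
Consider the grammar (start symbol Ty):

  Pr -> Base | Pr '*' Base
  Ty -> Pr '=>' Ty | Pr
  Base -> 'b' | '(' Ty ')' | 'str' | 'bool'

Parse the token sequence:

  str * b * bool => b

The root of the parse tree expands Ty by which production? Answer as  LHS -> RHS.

Ty -> Pr '=>' Ty

[Ty [Pr [Pr [Pr [Base str]] * [Base b]] * [Base bool]] => [Ty [Pr [Base b]]]]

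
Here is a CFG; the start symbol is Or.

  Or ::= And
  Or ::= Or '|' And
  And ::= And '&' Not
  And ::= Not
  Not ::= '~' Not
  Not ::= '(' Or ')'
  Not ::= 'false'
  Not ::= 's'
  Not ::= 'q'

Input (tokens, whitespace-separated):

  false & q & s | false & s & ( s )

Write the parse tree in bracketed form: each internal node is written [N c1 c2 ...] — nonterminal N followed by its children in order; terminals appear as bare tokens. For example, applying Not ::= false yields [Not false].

Or
Or | And
And | And
And & Not | And
And & Not & Not | And
Not & Not & Not | And
false & Not & Not | And
false & q & Not | And
false & q & s | And
false & q & s | And & Not
false & q & s | And & Not & Not
false & q & s | Not & Not & Not
false & q & s | false & Not & Not
false & q & s | false & s & Not
false & q & s | false & s & ( Or )
false & q & s | false & s & ( And )
false & q & s | false & s & ( Not )
false & q & s | false & s & ( s )

[Or [Or [And [And [And [Not false]] & [Not q]] & [Not s]]] | [And [And [And [Not false]] & [Not s]] & [Not ( [Or [And [Not s]]] )]]]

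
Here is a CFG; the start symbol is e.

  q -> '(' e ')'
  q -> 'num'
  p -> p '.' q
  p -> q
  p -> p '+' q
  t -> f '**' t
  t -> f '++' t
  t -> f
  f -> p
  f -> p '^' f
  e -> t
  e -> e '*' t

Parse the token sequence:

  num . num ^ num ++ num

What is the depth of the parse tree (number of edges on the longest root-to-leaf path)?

[e [t [f [p [p [q num]] . [q num]] ^ [f [p [q num]]]] ++ [t [f [p [q num]]]]]]

6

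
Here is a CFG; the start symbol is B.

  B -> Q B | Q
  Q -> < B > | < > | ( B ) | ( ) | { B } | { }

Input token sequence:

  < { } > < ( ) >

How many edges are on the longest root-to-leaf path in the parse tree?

[B [Q < [B [Q { }]] >] [B [Q < [B [Q ( )]] >]]]

5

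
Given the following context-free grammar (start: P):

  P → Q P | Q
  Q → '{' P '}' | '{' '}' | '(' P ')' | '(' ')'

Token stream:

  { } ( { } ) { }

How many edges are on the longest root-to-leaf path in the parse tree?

[P [Q { }] [P [Q ( [P [Q { }]] )] [P [Q { }]]]]

5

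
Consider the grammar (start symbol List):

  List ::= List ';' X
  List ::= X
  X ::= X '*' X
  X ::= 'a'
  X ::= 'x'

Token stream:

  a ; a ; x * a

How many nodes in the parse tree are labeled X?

5

[List [List [List [X a]] ; [X a]] ; [X [X x] * [X a]]]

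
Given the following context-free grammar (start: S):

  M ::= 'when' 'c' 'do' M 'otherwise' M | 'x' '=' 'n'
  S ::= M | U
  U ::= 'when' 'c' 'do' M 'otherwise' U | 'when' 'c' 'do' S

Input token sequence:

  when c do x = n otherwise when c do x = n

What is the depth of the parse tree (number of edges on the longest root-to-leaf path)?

5

[S [U when c do [M x = n] otherwise [U when c do [S [M x = n]]]]]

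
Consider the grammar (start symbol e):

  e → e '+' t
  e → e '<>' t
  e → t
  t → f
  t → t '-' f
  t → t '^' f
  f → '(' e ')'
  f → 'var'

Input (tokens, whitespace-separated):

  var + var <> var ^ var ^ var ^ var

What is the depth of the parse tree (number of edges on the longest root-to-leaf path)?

[e [e [e [t [f var]]] + [t [f var]]] <> [t [t [t [t [f var]] ^ [f var]] ^ [f var]] ^ [f var]]]

6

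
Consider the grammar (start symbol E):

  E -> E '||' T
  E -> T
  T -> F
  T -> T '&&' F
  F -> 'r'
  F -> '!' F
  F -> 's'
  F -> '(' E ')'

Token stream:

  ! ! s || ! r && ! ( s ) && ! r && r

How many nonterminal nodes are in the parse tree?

20

[E [E [T [F ! [F ! [F s]]]]] || [T [T [T [T [F ! [F r]]] && [F ! [F ( [E [T [F s]]] )]]] && [F ! [F r]]] && [F r]]]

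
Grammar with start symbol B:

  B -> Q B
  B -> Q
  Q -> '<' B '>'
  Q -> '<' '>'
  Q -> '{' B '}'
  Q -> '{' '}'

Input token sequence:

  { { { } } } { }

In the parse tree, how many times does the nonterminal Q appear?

[B [Q { [B [Q { [B [Q { }]] }]] }] [B [Q { }]]]

4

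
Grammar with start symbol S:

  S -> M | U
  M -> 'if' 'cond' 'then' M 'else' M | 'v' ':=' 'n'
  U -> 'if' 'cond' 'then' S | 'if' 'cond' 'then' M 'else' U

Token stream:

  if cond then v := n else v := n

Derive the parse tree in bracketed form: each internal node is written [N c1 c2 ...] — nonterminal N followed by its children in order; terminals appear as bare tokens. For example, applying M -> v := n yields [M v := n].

[S [M if cond then [M v := n] else [M v := n]]]

S
M
if cond then M else M
if cond then v := n else M
if cond then v := n else v := n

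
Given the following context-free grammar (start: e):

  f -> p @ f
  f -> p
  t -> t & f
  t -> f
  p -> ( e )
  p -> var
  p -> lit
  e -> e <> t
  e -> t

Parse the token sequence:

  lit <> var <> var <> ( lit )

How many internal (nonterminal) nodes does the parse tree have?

[e [e [e [e [t [f [p lit]]]] <> [t [f [p var]]]] <> [t [f [p var]]]] <> [t [f [p ( [e [t [f [p lit]]]] )]]]]

20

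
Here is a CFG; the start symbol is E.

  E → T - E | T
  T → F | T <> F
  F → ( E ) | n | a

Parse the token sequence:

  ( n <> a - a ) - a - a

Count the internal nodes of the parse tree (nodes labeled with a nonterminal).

[E [T [F ( [E [T [T [F n]] <> [F a]] - [E [T [F a]]]] )]] - [E [T [F a]] - [E [T [F a]]]]]

17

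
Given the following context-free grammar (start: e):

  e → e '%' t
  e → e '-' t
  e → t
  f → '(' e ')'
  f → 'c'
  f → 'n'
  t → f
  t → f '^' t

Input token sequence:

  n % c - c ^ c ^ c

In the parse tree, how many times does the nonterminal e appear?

[e [e [e [t [f n]]] % [t [f c]]] - [t [f c] ^ [t [f c] ^ [t [f c]]]]]

3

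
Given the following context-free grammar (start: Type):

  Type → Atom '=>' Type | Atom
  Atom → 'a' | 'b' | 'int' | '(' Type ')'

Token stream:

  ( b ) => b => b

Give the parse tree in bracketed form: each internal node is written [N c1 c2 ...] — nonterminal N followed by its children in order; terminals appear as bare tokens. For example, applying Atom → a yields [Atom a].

[Type [Atom ( [Type [Atom b]] )] => [Type [Atom b] => [Type [Atom b]]]]

Type
Atom => Type
( Type ) => Type
( Atom ) => Type
( b ) => Type
( b ) => Atom => Type
( b ) => b => Type
( b ) => b => Atom
( b ) => b => b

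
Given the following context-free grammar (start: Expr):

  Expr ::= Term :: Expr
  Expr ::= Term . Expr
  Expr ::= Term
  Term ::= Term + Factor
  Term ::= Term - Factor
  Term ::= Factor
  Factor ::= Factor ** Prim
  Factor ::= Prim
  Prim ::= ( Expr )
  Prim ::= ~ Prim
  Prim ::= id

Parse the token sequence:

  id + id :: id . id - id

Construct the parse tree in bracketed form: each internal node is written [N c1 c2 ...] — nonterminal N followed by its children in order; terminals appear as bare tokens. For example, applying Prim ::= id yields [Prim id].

[Expr [Term [Term [Factor [Prim id]]] + [Factor [Prim id]]] :: [Expr [Term [Factor [Prim id]]] . [Expr [Term [Term [Factor [Prim id]]] - [Factor [Prim id]]]]]]

Expr
Term :: Expr
Term + Factor :: Expr
Factor + Factor :: Expr
Prim + Factor :: Expr
id + Factor :: Expr
id + Prim :: Expr
id + id :: Expr
id + id :: Term . Expr
id + id :: Factor . Expr
id + id :: Prim . Expr
id + id :: id . Expr
id + id :: id . Term
id + id :: id . Term - Factor
id + id :: id . Factor - Factor
id + id :: id . Prim - Factor
id + id :: id . id - Factor
id + id :: id . id - Prim
id + id :: id . id - id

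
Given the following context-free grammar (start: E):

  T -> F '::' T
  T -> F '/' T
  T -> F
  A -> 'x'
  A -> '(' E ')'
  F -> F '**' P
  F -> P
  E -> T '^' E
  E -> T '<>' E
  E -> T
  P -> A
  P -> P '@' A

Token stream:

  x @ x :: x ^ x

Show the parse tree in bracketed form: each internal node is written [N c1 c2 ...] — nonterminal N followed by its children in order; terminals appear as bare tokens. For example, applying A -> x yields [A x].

[E [T [F [P [P [A x]] @ [A x]]] :: [T [F [P [A x]]]]] ^ [E [T [F [P [A x]]]]]]

E
T ^ E
F :: T ^ E
P :: T ^ E
P @ A :: T ^ E
A @ A :: T ^ E
x @ A :: T ^ E
x @ x :: T ^ E
x @ x :: F ^ E
x @ x :: P ^ E
x @ x :: A ^ E
x @ x :: x ^ E
x @ x :: x ^ T
x @ x :: x ^ F
x @ x :: x ^ P
x @ x :: x ^ A
x @ x :: x ^ x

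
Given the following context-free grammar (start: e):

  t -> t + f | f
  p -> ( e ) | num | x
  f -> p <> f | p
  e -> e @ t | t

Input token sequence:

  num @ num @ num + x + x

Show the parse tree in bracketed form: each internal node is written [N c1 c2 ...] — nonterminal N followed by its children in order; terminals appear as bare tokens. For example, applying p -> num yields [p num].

[e [e [e [t [f [p num]]]] @ [t [f [p num]]]] @ [t [t [t [f [p num]]] + [f [p x]]] + [f [p x]]]]

e
e @ t
e @ t @ t
t @ t @ t
f @ t @ t
p @ t @ t
num @ t @ t
num @ f @ t
num @ p @ t
num @ num @ t
num @ num @ t + f
num @ num @ t + f + f
num @ num @ f + f + f
num @ num @ p + f + f
num @ num @ num + f + f
num @ num @ num + p + f
num @ num @ num + x + f
num @ num @ num + x + p
num @ num @ num + x + x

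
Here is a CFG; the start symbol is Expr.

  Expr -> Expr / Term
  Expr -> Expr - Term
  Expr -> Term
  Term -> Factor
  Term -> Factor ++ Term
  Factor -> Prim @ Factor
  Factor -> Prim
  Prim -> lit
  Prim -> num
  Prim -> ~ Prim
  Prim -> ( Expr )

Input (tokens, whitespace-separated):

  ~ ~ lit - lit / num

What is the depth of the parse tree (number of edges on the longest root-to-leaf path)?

8

[Expr [Expr [Expr [Term [Factor [Prim ~ [Prim ~ [Prim lit]]]]]] - [Term [Factor [Prim lit]]]] / [Term [Factor [Prim num]]]]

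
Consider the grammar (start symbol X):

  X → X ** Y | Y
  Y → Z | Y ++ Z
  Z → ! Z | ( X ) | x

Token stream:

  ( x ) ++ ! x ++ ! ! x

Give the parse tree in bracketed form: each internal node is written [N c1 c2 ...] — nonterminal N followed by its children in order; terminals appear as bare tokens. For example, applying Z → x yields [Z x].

X
Y
Y ++ Z
Y ++ Z ++ Z
Z ++ Z ++ Z
( X ) ++ Z ++ Z
( Y ) ++ Z ++ Z
( Z ) ++ Z ++ Z
( x ) ++ Z ++ Z
( x ) ++ ! Z ++ Z
( x ) ++ ! x ++ Z
( x ) ++ ! x ++ ! Z
( x ) ++ ! x ++ ! ! Z
( x ) ++ ! x ++ ! ! x

[X [Y [Y [Y [Z ( [X [Y [Z x]]] )]] ++ [Z ! [Z x]]] ++ [Z ! [Z ! [Z x]]]]]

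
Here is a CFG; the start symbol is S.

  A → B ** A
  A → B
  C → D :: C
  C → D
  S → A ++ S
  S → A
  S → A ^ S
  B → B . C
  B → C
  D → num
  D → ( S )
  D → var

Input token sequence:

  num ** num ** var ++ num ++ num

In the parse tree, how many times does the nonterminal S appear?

3

[S [A [B [C [D num]]] ** [A [B [C [D num]]] ** [A [B [C [D var]]]]]] ++ [S [A [B [C [D num]]]] ++ [S [A [B [C [D num]]]]]]]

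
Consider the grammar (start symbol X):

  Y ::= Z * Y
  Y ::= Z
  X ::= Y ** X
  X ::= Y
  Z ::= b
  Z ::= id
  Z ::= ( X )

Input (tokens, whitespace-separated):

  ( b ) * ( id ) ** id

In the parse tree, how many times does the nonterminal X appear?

4

[X [Y [Z ( [X [Y [Z b]]] )] * [Y [Z ( [X [Y [Z id]]] )]]] ** [X [Y [Z id]]]]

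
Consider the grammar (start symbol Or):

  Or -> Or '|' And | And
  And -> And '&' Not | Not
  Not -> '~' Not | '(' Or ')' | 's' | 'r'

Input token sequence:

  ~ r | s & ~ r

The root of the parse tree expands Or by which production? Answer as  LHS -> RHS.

[Or [Or [And [Not ~ [Not r]]]] | [And [And [Not s]] & [Not ~ [Not r]]]]

Or -> Or '|' And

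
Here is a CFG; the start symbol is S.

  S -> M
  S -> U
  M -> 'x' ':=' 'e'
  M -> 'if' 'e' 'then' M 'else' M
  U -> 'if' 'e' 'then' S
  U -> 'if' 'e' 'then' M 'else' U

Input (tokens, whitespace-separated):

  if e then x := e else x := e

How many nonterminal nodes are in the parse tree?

[S [M if e then [M x := e] else [M x := e]]]

4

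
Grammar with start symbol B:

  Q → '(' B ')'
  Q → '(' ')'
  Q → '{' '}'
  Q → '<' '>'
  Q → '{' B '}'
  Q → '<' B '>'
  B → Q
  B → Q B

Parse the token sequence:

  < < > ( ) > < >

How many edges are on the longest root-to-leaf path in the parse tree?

[B [Q < [B [Q < >] [B [Q ( )]]] >] [B [Q < >]]]

5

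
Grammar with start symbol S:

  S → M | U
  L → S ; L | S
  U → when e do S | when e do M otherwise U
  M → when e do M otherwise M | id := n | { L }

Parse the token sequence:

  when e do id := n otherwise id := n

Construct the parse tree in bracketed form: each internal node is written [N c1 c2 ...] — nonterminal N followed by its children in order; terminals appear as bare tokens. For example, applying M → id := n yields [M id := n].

[S [M when e do [M id := n] otherwise [M id := n]]]

S
M
when e do M otherwise M
when e do id := n otherwise M
when e do id := n otherwise id := n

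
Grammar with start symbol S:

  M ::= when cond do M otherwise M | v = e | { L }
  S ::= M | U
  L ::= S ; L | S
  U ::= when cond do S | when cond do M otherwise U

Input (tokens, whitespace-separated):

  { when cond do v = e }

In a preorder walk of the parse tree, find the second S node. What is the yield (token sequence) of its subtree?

when cond do v = e

[S [M { [L [S [U when cond do [S [M v = e]]]]] }]]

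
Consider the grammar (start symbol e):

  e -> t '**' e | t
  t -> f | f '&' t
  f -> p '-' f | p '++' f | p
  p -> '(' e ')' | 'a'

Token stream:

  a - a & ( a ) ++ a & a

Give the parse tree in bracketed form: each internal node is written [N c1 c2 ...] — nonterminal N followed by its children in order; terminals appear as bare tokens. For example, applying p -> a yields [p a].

e
t
f & t
p - f & t
a - f & t
a - p & t
a - a & t
a - a & f & t
a - a & p ++ f & t
a - a & ( e ) ++ f & t
a - a & ( t ) ++ f & t
a - a & ( f ) ++ f & t
a - a & ( p ) ++ f & t
a - a & ( a ) ++ f & t
a - a & ( a ) ++ p & t
a - a & ( a ) ++ a & t
a - a & ( a ) ++ a & f
a - a & ( a ) ++ a & p
a - a & ( a ) ++ a & a

[e [t [f [p a] - [f [p a]]] & [t [f [p ( [e [t [f [p a]]]] )] ++ [f [p a]]] & [t [f [p a]]]]]]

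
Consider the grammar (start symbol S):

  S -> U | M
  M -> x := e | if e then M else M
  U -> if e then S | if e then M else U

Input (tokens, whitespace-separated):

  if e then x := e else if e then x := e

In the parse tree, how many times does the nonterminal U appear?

[S [U if e then [M x := e] else [U if e then [S [M x := e]]]]]

2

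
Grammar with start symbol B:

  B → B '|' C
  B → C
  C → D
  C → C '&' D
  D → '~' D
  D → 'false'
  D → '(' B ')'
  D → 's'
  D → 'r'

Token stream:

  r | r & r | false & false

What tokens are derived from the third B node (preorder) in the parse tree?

[B [B [B [C [D r]]] | [C [C [D r]] & [D r]]] | [C [C [D false]] & [D false]]]

r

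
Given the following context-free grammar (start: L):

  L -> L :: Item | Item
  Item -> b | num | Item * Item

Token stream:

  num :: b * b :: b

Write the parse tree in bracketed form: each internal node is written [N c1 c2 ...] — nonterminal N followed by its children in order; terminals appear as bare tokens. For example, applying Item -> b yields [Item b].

[L [L [L [Item num]] :: [Item [Item b] * [Item b]]] :: [Item b]]

L
L :: Item
L :: Item :: Item
Item :: Item :: Item
num :: Item :: Item
num :: Item * Item :: Item
num :: b * Item :: Item
num :: b * b :: Item
num :: b * b :: b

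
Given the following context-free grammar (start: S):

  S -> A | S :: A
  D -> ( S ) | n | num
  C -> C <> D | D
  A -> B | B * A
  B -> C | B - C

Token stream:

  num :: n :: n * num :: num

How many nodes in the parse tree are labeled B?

[S [S [S [S [A [B [C [D num]]]]] :: [A [B [C [D n]]]]] :: [A [B [C [D n]]] * [A [B [C [D num]]]]]] :: [A [B [C [D num]]]]]

5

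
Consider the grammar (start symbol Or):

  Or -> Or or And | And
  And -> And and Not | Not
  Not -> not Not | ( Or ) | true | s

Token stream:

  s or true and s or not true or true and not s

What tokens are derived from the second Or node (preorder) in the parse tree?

[Or [Or [Or [Or [And [Not s]]] or [And [And [Not true]] and [Not s]]] or [And [Not not [Not true]]]] or [And [And [Not true]] and [Not not [Not s]]]]

s or true and s or not true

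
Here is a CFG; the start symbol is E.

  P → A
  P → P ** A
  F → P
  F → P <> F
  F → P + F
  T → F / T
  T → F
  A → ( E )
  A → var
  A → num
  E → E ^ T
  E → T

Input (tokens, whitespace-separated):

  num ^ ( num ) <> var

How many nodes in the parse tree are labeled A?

[E [E [T [F [P [A num]]]]] ^ [T [F [P [A ( [E [T [F [P [A num]]]]] )]] <> [F [P [A var]]]]]]

4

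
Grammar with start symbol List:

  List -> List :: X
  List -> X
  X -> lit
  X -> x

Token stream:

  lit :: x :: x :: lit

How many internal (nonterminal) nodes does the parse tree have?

8

[List [List [List [List [X lit]] :: [X x]] :: [X x]] :: [X lit]]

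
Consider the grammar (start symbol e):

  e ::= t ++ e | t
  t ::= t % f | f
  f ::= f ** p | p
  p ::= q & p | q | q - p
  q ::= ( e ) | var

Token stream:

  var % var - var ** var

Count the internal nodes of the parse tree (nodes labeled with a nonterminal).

14

[e [t [t [f [p [q var]]]] % [f [f [p [q var] - [p [q var]]]] ** [p [q var]]]]]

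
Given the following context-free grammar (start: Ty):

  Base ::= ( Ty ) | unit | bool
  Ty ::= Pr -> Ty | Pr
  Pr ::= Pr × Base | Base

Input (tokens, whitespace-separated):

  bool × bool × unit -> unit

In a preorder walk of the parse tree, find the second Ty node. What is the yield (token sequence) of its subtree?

unit

[Ty [Pr [Pr [Pr [Base bool]] × [Base bool]] × [Base unit]] -> [Ty [Pr [Base unit]]]]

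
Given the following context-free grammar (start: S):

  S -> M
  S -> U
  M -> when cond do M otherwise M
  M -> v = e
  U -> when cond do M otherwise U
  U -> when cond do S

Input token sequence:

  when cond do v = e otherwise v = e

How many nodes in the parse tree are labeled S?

1

[S [M when cond do [M v = e] otherwise [M v = e]]]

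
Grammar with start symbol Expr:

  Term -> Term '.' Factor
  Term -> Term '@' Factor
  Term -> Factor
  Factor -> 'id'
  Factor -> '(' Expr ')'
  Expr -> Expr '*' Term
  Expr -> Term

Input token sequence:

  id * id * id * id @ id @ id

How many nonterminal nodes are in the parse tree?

[Expr [Expr [Expr [Expr [Term [Factor id]]] * [Term [Factor id]]] * [Term [Factor id]]] * [Term [Term [Term [Factor id]] @ [Factor id]] @ [Factor id]]]

16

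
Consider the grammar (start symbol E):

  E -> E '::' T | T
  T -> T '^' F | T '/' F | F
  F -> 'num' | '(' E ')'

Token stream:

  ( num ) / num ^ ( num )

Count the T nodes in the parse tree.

5

[E [T [T [T [F ( [E [T [F num]]] )]] / [F num]] ^ [F ( [E [T [F num]]] )]]]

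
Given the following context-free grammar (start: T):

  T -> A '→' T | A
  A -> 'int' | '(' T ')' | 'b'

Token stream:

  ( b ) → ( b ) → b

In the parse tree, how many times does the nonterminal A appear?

5

[T [A ( [T [A b]] )] → [T [A ( [T [A b]] )] → [T [A b]]]]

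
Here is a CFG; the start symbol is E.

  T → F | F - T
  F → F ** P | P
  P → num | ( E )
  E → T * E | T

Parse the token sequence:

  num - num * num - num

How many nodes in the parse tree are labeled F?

4

[E [T [F [P num]] - [T [F [P num]]]] * [E [T [F [P num]] - [T [F [P num]]]]]]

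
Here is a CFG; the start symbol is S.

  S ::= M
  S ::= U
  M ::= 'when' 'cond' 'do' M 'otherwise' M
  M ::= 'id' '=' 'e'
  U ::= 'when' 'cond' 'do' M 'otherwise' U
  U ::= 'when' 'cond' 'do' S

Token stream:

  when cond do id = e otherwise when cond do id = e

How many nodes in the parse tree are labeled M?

2

[S [U when cond do [M id = e] otherwise [U when cond do [S [M id = e]]]]]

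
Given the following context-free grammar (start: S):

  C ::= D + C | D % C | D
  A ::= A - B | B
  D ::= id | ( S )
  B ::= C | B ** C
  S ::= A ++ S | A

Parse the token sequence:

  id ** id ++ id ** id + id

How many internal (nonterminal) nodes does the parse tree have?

18

[S [A [B [B [C [D id]]] ** [C [D id]]]] ++ [S [A [B [B [C [D id]]] ** [C [D id] + [C [D id]]]]]]]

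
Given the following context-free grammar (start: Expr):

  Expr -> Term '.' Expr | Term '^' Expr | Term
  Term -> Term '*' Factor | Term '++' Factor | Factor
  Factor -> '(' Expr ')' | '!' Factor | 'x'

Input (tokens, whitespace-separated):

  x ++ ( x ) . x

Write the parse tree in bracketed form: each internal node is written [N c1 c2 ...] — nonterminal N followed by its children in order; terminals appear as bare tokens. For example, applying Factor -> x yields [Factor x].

[Expr [Term [Term [Factor x]] ++ [Factor ( [Expr [Term [Factor x]]] )]] . [Expr [Term [Factor x]]]]

Expr
Term . Expr
Term ++ Factor . Expr
Factor ++ Factor . Expr
x ++ Factor . Expr
x ++ ( Expr ) . Expr
x ++ ( Term ) . Expr
x ++ ( Factor ) . Expr
x ++ ( x ) . Expr
x ++ ( x ) . Term
x ++ ( x ) . Factor
x ++ ( x ) . x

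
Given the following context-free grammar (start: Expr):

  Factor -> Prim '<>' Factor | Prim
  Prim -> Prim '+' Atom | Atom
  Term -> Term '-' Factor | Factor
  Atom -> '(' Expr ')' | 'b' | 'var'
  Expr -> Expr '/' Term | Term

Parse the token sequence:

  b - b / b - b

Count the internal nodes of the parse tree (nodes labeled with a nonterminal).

[Expr [Expr [Term [Term [Factor [Prim [Atom b]]]] - [Factor [Prim [Atom b]]]]] / [Term [Term [Factor [Prim [Atom b]]]] - [Factor [Prim [Atom b]]]]]

18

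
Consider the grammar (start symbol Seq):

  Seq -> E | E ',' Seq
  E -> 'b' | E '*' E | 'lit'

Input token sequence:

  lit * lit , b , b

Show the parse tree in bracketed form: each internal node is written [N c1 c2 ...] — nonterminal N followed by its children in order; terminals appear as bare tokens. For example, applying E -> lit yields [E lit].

[Seq [E [E lit] * [E lit]] , [Seq [E b] , [Seq [E b]]]]

Seq
E , Seq
E * E , Seq
lit * E , Seq
lit * lit , Seq
lit * lit , E , Seq
lit * lit , b , Seq
lit * lit , b , E
lit * lit , b , b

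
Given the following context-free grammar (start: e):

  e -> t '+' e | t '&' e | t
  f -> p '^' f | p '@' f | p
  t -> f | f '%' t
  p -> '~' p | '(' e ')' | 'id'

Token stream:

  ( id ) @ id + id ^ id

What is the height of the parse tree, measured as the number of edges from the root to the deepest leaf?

[e [t [f [p ( [e [t [f [p id]]]] )] @ [f [p id]]]] + [e [t [f [p id] ^ [f [p id]]]]]]

8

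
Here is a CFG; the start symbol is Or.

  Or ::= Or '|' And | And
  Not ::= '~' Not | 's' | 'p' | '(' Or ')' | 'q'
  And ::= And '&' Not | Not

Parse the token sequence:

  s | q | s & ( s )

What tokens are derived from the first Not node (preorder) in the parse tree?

[Or [Or [Or [And [Not s]]] | [And [Not q]]] | [And [And [Not s]] & [Not ( [Or [And [Not s]]] )]]]

s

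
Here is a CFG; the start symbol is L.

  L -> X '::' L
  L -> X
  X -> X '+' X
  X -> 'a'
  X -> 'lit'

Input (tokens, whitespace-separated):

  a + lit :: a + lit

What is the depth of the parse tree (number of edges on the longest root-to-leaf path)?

[L [X [X a] + [X lit]] :: [L [X [X a] + [X lit]]]]

4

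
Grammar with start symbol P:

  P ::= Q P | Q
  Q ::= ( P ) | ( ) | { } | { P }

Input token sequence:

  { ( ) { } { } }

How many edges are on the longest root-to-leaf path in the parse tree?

6

[P [Q { [P [Q ( )] [P [Q { }] [P [Q { }]]]] }]]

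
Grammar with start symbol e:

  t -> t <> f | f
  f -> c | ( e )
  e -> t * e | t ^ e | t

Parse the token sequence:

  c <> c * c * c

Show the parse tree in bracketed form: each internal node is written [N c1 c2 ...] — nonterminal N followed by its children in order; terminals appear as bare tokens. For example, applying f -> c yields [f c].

e
t * e
t <> f * e
f <> f * e
c <> f * e
c <> c * e
c <> c * t * e
c <> c * f * e
c <> c * c * e
c <> c * c * t
c <> c * c * f
c <> c * c * c

[e [t [t [f c]] <> [f c]] * [e [t [f c]] * [e [t [f c]]]]]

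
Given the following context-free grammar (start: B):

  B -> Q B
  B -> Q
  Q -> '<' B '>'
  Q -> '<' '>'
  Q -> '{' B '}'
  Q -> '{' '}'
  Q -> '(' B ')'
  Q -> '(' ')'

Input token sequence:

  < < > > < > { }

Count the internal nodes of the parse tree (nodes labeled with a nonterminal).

8

[B [Q < [B [Q < >]] >] [B [Q < >] [B [Q { }]]]]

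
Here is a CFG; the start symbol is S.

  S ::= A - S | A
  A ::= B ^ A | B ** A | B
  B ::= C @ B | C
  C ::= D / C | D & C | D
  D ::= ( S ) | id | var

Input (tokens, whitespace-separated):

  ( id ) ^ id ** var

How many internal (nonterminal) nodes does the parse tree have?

18

[S [A [B [C [D ( [S [A [B [C [D id]]]]] )]]] ^ [A [B [C [D id]]] ** [A [B [C [D var]]]]]]]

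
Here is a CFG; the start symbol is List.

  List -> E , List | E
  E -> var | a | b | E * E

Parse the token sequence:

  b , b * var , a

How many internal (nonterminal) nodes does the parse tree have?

8

[List [E b] , [List [E [E b] * [E var]] , [List [E a]]]]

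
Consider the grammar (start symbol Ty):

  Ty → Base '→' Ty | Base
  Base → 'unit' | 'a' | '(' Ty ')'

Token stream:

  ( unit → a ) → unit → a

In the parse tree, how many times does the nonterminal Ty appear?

[Ty [Base ( [Ty [Base unit] → [Ty [Base a]]] )] → [Ty [Base unit] → [Ty [Base a]]]]

5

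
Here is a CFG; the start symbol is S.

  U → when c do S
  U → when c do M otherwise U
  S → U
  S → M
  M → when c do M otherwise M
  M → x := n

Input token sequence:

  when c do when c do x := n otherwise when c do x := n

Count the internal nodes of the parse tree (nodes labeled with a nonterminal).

8

[S [U when c do [S [U when c do [M x := n] otherwise [U when c do [S [M x := n]]]]]]]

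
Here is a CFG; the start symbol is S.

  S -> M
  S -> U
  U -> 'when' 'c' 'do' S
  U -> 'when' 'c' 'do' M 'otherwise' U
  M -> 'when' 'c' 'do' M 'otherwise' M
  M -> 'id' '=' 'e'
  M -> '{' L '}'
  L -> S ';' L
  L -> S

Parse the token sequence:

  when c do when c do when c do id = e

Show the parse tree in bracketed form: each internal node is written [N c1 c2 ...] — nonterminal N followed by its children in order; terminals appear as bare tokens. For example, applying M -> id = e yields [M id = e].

S
U
when c do S
when c do U
when c do when c do S
when c do when c do U
when c do when c do when c do S
when c do when c do when c do M
when c do when c do when c do id = e

[S [U when c do [S [U when c do [S [U when c do [S [M id = e]]]]]]]]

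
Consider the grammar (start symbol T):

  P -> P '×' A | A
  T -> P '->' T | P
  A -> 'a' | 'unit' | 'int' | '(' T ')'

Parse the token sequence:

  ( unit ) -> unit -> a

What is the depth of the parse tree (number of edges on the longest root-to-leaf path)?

6

[T [P [A ( [T [P [A unit]]] )]] -> [T [P [A unit]] -> [T [P [A a]]]]]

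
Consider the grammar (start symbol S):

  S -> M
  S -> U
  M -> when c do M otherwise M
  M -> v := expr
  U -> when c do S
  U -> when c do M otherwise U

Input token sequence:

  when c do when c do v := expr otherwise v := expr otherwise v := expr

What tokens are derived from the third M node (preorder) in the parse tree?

v := expr

[S [M when c do [M when c do [M v := expr] otherwise [M v := expr]] otherwise [M v := expr]]]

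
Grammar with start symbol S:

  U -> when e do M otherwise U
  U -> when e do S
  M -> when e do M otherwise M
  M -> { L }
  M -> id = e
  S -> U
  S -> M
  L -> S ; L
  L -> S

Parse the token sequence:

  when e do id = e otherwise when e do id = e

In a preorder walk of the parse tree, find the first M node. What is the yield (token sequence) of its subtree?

id = e

[S [U when e do [M id = e] otherwise [U when e do [S [M id = e]]]]]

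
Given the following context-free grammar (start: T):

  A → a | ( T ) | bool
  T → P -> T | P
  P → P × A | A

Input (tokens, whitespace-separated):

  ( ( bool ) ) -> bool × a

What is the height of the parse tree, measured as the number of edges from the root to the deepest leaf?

[T [P [A ( [T [P [A ( [T [P [A bool]]] )]]] )]] -> [T [P [P [A bool]] × [A a]]]]

9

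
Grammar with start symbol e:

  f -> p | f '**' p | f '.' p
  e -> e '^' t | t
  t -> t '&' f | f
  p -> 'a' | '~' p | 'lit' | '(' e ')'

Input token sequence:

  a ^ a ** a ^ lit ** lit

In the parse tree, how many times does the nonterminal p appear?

5

[e [e [e [t [f [p a]]]] ^ [t [f [f [p a]] ** [p a]]]] ^ [t [f [f [p lit]] ** [p lit]]]]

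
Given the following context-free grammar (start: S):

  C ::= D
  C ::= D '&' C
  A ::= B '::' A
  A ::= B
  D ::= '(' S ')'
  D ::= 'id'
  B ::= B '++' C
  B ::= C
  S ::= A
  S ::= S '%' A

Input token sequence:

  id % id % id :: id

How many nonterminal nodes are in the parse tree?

[S [S [S [A [B [C [D id]]]]] % [A [B [C [D id]]]]] % [A [B [C [D id]]] :: [A [B [C [D id]]]]]]

19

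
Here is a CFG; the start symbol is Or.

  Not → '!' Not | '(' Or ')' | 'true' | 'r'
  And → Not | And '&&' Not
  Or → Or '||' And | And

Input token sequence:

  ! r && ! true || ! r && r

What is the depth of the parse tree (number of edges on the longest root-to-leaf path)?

[Or [Or [And [And [Not ! [Not r]]] && [Not ! [Not true]]]] || [And [And [Not ! [Not r]]] && [Not r]]]

6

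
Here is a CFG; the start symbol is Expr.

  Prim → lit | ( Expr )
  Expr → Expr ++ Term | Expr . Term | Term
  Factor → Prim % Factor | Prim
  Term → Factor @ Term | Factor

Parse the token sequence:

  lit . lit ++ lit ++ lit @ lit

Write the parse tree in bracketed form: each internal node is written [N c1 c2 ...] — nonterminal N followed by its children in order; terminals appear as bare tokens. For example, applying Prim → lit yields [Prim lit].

[Expr [Expr [Expr [Expr [Term [Factor [Prim lit]]]] . [Term [Factor [Prim lit]]]] ++ [Term [Factor [Prim lit]]]] ++ [Term [Factor [Prim lit]] @ [Term [Factor [Prim lit]]]]]

Expr
Expr ++ Term
Expr ++ Term ++ Term
Expr . Term ++ Term ++ Term
Term . Term ++ Term ++ Term
Factor . Term ++ Term ++ Term
Prim . Term ++ Term ++ Term
lit . Term ++ Term ++ Term
lit . Factor ++ Term ++ Term
lit . Prim ++ Term ++ Term
lit . lit ++ Term ++ Term
lit . lit ++ Factor ++ Term
lit . lit ++ Prim ++ Term
lit . lit ++ lit ++ Term
lit . lit ++ lit ++ Factor @ Term
lit . lit ++ lit ++ Prim @ Term
lit . lit ++ lit ++ lit @ Term
lit . lit ++ lit ++ lit @ Factor
lit . lit ++ lit ++ lit @ Prim
lit . lit ++ lit ++ lit @ lit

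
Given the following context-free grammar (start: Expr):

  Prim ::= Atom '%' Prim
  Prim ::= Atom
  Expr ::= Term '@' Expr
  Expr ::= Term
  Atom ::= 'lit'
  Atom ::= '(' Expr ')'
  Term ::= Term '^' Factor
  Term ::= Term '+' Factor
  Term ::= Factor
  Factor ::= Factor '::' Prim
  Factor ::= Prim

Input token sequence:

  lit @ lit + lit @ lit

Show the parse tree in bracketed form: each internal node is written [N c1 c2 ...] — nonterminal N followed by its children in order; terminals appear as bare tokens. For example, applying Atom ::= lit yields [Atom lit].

Expr
Term @ Expr
Factor @ Expr
Prim @ Expr
Atom @ Expr
lit @ Expr
lit @ Term @ Expr
lit @ Term + Factor @ Expr
lit @ Factor + Factor @ Expr
lit @ Prim + Factor @ Expr
lit @ Atom + Factor @ Expr
lit @ lit + Factor @ Expr
lit @ lit + Prim @ Expr
lit @ lit + Atom @ Expr
lit @ lit + lit @ Expr
lit @ lit + lit @ Term
lit @ lit + lit @ Factor
lit @ lit + lit @ Prim
lit @ lit + lit @ Atom
lit @ lit + lit @ lit

[Expr [Term [Factor [Prim [Atom lit]]]] @ [Expr [Term [Term [Factor [Prim [Atom lit]]]] + [Factor [Prim [Atom lit]]]] @ [Expr [Term [Factor [Prim [Atom lit]]]]]]]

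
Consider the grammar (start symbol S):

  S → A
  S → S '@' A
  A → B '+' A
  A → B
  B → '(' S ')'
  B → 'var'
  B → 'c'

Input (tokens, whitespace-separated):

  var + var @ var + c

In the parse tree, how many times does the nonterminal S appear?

2

[S [S [A [B var] + [A [B var]]]] @ [A [B var] + [A [B c]]]]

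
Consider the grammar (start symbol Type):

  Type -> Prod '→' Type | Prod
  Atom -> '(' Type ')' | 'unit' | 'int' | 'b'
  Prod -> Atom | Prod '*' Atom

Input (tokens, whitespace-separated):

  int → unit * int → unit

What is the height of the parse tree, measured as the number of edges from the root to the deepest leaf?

[Type [Prod [Atom int]] → [Type [Prod [Prod [Atom unit]] * [Atom int]] → [Type [Prod [Atom unit]]]]]

5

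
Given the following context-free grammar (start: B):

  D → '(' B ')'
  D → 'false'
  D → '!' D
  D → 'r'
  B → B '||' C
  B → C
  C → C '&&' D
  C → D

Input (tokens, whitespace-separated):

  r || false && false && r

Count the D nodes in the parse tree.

[B [B [C [D r]]] || [C [C [C [D false]] && [D false]] && [D r]]]

4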